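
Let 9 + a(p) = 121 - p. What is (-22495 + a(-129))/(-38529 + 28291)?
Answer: 11127/5119 ≈ 2.1737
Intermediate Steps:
a(p) = 112 - p (a(p) = -9 + (121 - p) = 112 - p)
(-22495 + a(-129))/(-38529 + 28291) = (-22495 + (112 - 1*(-129)))/(-38529 + 28291) = (-22495 + (112 + 129))/(-10238) = (-22495 + 241)*(-1/10238) = -22254*(-1/10238) = 11127/5119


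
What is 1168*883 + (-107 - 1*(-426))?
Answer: 1031663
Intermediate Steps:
1168*883 + (-107 - 1*(-426)) = 1031344 + (-107 + 426) = 1031344 + 319 = 1031663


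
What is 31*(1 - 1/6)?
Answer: 155/6 ≈ 25.833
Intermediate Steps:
31*(1 - 1/6) = 31*(5/6) = 155/6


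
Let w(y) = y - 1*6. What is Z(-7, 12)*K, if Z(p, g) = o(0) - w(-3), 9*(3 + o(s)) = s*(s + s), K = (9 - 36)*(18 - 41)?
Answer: 3726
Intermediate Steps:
w(y) = -6 + y (w(y) = y - 6 = -6 + y)
K = 621 (K = -27*(-23) = 621)
o(s) = -3 + 2*s²/9 (o(s) = -3 + (s*(s + s))/9 = -3 + (s*(2*s))/9 = -3 + (2*s²)/9 = -3 + 2*s²/9)
Z(p, g) = 6 (Z(p, g) = (-3 + (2/9)*0²) - (-6 - 3) = (-3 + (2/9)*0) - 1*(-9) = (-3 + 0) + 9 = -3 + 9 = 6)
Z(-7, 12)*K = 6*621 = 3726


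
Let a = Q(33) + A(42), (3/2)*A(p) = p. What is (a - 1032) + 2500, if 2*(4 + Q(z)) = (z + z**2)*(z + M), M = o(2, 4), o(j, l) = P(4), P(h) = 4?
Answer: 22249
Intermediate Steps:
o(j, l) = 4
M = 4
A(p) = 2*p/3
Q(z) = -4 + (4 + z)*(z + z**2)/2 (Q(z) = -4 + ((z + z**2)*(z + 4))/2 = -4 + ((z + z**2)*(4 + z))/2 = -4 + ((4 + z)*(z + z**2))/2 = -4 + (4 + z)*(z + z**2)/2)
a = 20781 (a = (-4 + (1/2)*33**3 + 2*33 + (5/2)*33**2) + (2/3)*42 = (-4 + (1/2)*35937 + 66 + (5/2)*1089) + 28 = (-4 + 35937/2 + 66 + 5445/2) + 28 = 20753 + 28 = 20781)
(a - 1032) + 2500 = (20781 - 1032) + 2500 = 19749 + 2500 = 22249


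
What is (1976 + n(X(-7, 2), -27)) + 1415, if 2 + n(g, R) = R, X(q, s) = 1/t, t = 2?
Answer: 3362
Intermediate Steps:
X(q, s) = 1/2
n(g, R) = -2 + R
(1976 + n(X(-7, 2), -27)) + 1415 = (1976 + (-2 - 27)) + 1415 = (1976 - 29) + 1415 = 1947 + 1415 = 3362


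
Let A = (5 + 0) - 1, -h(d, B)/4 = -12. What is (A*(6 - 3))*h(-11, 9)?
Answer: 576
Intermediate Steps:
h(d, B) = 48 (h(d, B) = -4*(-12) = 48)
A = 4 (A = 5 - 1 = 4)
(A*(6 - 3))*h(-11, 9) = (4*(6 - 3))*48 = (4*3)*48 = 12*48 = 576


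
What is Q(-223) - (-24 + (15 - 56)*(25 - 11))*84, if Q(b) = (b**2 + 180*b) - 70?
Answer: 59751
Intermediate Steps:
Q(b) = -70 + b**2 + 180*b
Q(-223) - (-24 + (15 - 56)*(25 - 11))*84 = (-70 + (-223)**2 + 180*(-223)) - (-24 + (15 - 56)*(25 - 11))*84 = (-70 + 49729 - 40140) - (-24 - 41*14)*84 = 9519 - (-24 - 574)*84 = 9519 - (-598)*84 = 9519 - 1*(-50232) = 9519 + 50232 = 59751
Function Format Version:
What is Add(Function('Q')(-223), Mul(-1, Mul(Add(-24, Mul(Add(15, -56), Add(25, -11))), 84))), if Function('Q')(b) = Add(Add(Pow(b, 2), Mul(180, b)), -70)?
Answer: 59751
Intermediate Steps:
Function('Q')(b) = Add(-70, Pow(b, 2), Mul(180, b))
Add(Function('Q')(-223), Mul(-1, Mul(Add(-24, Mul(Add(15, -56), Add(25, -11))), 84))) = Add(Add(-70, Pow(-223, 2), Mul(180, -223)), Mul(-1, Mul(Add(-24, Mul(Add(15, -56), Add(25, -11))), 84))) = Add(Add(-70, 49729, -40140), Mul(-1, Mul(Add(-24, Mul(-41, 14)), 84))) = Add(9519, Mul(-1, Mul(Add(-24, -574), 84))) = Add(9519, Mul(-1, Mul(-598, 84))) = Add(9519, Mul(-1, -50232)) = Add(9519, 50232) = 59751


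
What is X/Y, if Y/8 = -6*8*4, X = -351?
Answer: 117/512 ≈ 0.22852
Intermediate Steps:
Y = -1536 (Y = 8*(-6*8*4) = 8*(-48*4) = 8*(-192) = -1536)
X/Y = -351/(-1536) = -351*(-1/1536) = 117/512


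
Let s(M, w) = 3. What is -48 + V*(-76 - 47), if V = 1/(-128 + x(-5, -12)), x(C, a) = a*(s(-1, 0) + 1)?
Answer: -8325/176 ≈ -47.301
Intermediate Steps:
x(C, a) = 4*a (x(C, a) = a*(3 + 1) = a*4 = 4*a)
V = -1/176 (V = 1/(-128 + 4*(-12)) = 1/(-128 - 48) = 1/(-176) = -1/176 ≈ -0.0056818)
-48 + V*(-76 - 47) = -48 - (-76 - 47)/176 = -48 - 1/176*(-123) = -48 + 123/176 = -8325/176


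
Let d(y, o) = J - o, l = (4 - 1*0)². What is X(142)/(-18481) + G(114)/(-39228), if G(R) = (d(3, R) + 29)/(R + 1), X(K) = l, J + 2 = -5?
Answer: -766079/906215835 ≈ -0.00084536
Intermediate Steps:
J = -7 (J = -2 - 5 = -7)
l = 16 (l = (4 + 0)² = 4² = 16)
d(y, o) = -7 - o
X(K) = 16
G(R) = (22 - R)/(1 + R) (G(R) = ((-7 - R) + 29)/(R + 1) = (22 - R)/(1 + R))
X(142)/(-18481) + G(114)/(-39228) = 16/(-18481) + ((22 - 1*114)/(1 + 114))/(-39228) = 16*(-1/18481) + ((22 - 114)/115)*(-1/39228) = -16/18481 + ((1/115)*(-92))*(-1/39228) = -16/18481 - ⅘*(-1/39228) = -16/18481 + 1/49035 = -766079/906215835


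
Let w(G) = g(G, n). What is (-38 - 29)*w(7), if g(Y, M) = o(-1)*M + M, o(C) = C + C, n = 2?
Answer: 134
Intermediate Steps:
o(C) = 2*C
g(Y, M) = -M (g(Y, M) = (2*(-1))*M + M = -2*M + M = -M)
w(G) = -2 (w(G) = -1*2 = -2)
(-38 - 29)*w(7) = (-38 - 29)*(-2) = -67*(-2) = 134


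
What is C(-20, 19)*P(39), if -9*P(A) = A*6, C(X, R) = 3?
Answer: -78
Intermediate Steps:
P(A) = -2*A/3 (P(A) = -A*6/9 = -2*A/3)
C(-20, 19)*P(39) = 3*(-2/3*39) = 3*(-26) = -78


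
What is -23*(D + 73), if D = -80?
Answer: 161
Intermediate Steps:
-23*(D + 73) = -23*(-80 + 73) = -23*(-7) = 161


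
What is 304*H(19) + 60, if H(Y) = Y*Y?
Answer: 109804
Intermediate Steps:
H(Y) = Y²
304*H(19) + 60 = 304*19² + 60 = 304*361 + 60 = 109744 + 60 = 109804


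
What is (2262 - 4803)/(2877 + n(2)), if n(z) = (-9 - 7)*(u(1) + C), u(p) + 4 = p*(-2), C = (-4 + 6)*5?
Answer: -2541/2813 ≈ -0.90331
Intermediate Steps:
C = 10 (C = 2*5 = 10)
u(p) = -4 - 2*p (u(p) = -4 + p*(-2) = -4 - 2*p)
n(z) = -64 (n(z) = (-9 - 7)*((-4 - 2*1) + 10) = -16*((-4 - 2) + 10) = -16*(-6 + 10) = -16*4 = -64)
(2262 - 4803)/(2877 + n(2)) = (2262 - 4803)/(2877 - 64) = -2541/2813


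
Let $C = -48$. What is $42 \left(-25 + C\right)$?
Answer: $-3066$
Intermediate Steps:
$42 \left(-25 + C\right) = 42 \left(-25 - 48\right) = 42 \left(-73\right) = -3066$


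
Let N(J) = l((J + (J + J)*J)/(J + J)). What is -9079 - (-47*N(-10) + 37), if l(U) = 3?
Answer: -8975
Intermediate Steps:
N(J) = 3
-9079 - (-47*N(-10) + 37) = -9079 - (-47*3 + 37) = -9079 - (-141 + 37) = -9079 - 1*(-104) = -9079 + 104 = -8975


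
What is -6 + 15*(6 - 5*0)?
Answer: 84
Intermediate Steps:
-6 + 15*(6 - 5*0) = -6 + 15*(6 + 0) = -6 + 15*6 = -6 + 90 = 84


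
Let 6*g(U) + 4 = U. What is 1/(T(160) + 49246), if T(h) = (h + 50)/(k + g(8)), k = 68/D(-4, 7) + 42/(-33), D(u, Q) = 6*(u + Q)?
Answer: 157/7742017 ≈ 2.0279e-5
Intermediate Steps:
D(u, Q) = 6*Q + 6*u (D(u, Q) = 6*(Q + u) = 6*Q + 6*u)
g(U) = -2/3 + U/6
k = 248/99 (k = 68/(6*7 + 6*(-4)) + 42/(-33) = 68/(42 - 24) + 42*(-1/33) = 68/18 - 14/11 = 68*(1/18) - 14/11 = 34/9 - 14/11 = 248/99 ≈ 2.5051)
T(h) = 2475/157 + 99*h/314 (T(h) = (h + 50)/(248/99 + (-2/3 + (1/6)*8)) = (50 + h)/(248/99 + (-2/3 + 4/3)) = (50 + h)/(248/99 + 2/3) = (50 + h)/(314/99) = (50 + h)*(99/314) = 2475/157 + 99*h/314)
1/(T(160) + 49246) = 1/((2475/157 + (99/314)*160) + 49246) = 1/((2475/157 + 7920/157) + 49246) = 1/(10395/157 + 49246) = 1/(7742017/157) = 157/7742017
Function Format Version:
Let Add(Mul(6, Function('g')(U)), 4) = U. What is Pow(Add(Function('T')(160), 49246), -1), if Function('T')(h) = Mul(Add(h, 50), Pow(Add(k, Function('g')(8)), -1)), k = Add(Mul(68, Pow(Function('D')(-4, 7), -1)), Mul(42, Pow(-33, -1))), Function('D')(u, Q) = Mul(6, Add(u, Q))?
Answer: Rational(157, 7742017) ≈ 2.0279e-5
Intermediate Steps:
Function('D')(u, Q) = Add(Mul(6, Q), Mul(6, u)) (Function('D')(u, Q) = Mul(6, Add(Q, u)) = Add(Mul(6, Q), Mul(6, u)))
Function('g')(U) = Add(Rational(-2, 3), Mul(Rational(1, 6), U))
k = Rational(248, 99) (k = Add(Mul(68, Pow(Add(Mul(6, 7), Mul(6, -4)), -1)), Mul(42, Pow(-33, -1))) = Add(Mul(68, Pow(Add(42, -24), -1)), Mul(42, Rational(-1, 33))) = Add(Mul(68, Pow(18, -1)), Rational(-14, 11)) = Add(Mul(68, Rational(1, 18)), Rational(-14, 11)) = Add(Rational(34, 9), Rational(-14, 11)) = Rational(248, 99) ≈ 2.5051)
Function('T')(h) = Add(Rational(2475, 157), Mul(Rational(99, 314), h)) (Function('T')(h) = Mul(Add(h, 50), Pow(Add(Rational(248, 99), Add(Rational(-2, 3), Mul(Rational(1, 6), 8))), -1)) = Mul(Add(50, h), Pow(Add(Rational(248, 99), Add(Rational(-2, 3), Rational(4, 3))), -1)) = Mul(Add(50, h), Pow(Add(Rational(248, 99), Rational(2, 3)), -1)) = Mul(Add(50, h), Pow(Rational(314, 99), -1)) = Mul(Add(50, h), Rational(99, 314)) = Add(Rational(2475, 157), Mul(Rational(99, 314), h)))
Pow(Add(Function('T')(160), 49246), -1) = Pow(Add(Add(Rational(2475, 157), Mul(Rational(99, 314), 160)), 49246), -1) = Pow(Add(Add(Rational(2475, 157), Rational(7920, 157)), 49246), -1) = Pow(Add(Rational(10395, 157), 49246), -1) = Pow(Rational(7742017, 157), -1) = Rational(157, 7742017)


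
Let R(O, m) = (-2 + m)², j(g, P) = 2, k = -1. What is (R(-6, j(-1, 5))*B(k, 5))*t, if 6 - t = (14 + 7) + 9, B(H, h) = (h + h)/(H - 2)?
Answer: 0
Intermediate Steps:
B(H, h) = 2*h/(-2 + H) (B(H, h) = (2*h)/(-2 + H) = 2*h/(-2 + H))
t = -24 (t = 6 - ((14 + 7) + 9) = 6 - (21 + 9) = 6 - 1*30 = 6 - 30 = -24)
(R(-6, j(-1, 5))*B(k, 5))*t = ((-2 + 2)²*(2*5/(-2 - 1)))*(-24) = (0²*(2*5/(-3)))*(-24) = (0*(2*5*(-⅓)))*(-24) = (0*(-10/3))*(-24) = 0*(-24) = 0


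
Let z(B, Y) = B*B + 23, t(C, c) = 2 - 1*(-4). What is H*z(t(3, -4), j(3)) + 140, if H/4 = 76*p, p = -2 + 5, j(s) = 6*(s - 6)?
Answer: 53948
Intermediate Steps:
t(C, c) = 6 (t(C, c) = 2 + 4 = 6)
j(s) = -36 + 6*s (j(s) = 6*(-6 + s) = -36 + 6*s)
p = 3
z(B, Y) = 23 + B² (z(B, Y) = B² + 23 = 23 + B²)
H = 912 (H = 4*(76*3) = 4*228 = 912)
H*z(t(3, -4), j(3)) + 140 = 912*(23 + 6²) + 140 = 912*(23 + 36) + 140 = 912*59 + 140 = 53808 + 140 = 53948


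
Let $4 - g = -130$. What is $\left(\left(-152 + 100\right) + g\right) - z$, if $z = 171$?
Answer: $-89$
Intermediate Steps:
$g = 134$ ($g = 4 - -130 = 4 + 130 = 134$)
$\left(\left(-152 + 100\right) + g\right) - z = \left(\left(-152 + 100\right) + 134\right) - 171 = \left(-52 + 134\right) - 171 = 82 - 171 = -89$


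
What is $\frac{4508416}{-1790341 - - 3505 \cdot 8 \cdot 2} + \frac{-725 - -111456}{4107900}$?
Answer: $- \frac{6109361877203}{2374723587300} \approx -2.5727$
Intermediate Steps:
$\frac{4508416}{-1790341 - - 3505 \cdot 8 \cdot 2} + \frac{-725 - -111456}{4107900} = \frac{4508416}{-1790341 - \left(-3505\right) 16} + \left(-725 + 111456\right) \frac{1}{4107900} = \frac{4508416}{-1790341 - -56080} + 110731 \cdot \frac{1}{4107900} = \frac{4508416}{-1790341 + 56080} + \frac{110731}{4107900} = \frac{4508416}{-1734261} + \frac{110731}{4107900} = 4508416 \left(- \frac{1}{1734261}\right) + \frac{110731}{4107900} = - \frac{4508416}{1734261} + \frac{110731}{4107900} = - \frac{6109361877203}{2374723587300}$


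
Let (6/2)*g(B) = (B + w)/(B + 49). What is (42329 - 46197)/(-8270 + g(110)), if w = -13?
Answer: 1845036/3944693 ≈ 0.46773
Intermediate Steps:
g(B) = (-13 + B)/(3*(49 + B)) (g(B) = ((B - 13)/(B + 49))/3 = ((-13 + B)/(49 + B))/3 = (-13 + B)/(3*(49 + B)))
(42329 - 46197)/(-8270 + g(110)) = (42329 - 46197)/(-8270 + (-13 + 110)/(3*(49 + 110))) = -3868/(-8270 + (⅓)*97/159) = -3868/(-8270 + (⅓)*(1/159)*97) = -3868/(-8270 + 97/477) = -3868/(-3944693/477) = -3868*(-477/3944693) = 1845036/3944693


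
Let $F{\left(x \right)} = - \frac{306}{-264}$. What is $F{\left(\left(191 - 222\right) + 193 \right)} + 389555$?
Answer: $\frac{17140471}{44} \approx 3.8956 \cdot 10^{5}$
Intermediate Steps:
$F{\left(x \right)} = \frac{51}{44}$ ($F{\left(x \right)} = \left(-306\right) \left(- \frac{1}{264}\right) = \frac{51}{44}$)
$F{\left(\left(191 - 222\right) + 193 \right)} + 389555 = \frac{51}{44} + 389555 = \frac{17140471}{44}$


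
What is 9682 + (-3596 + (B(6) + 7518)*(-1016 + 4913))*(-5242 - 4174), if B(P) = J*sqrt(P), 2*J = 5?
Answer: -275832765118 - 91735380*sqrt(6) ≈ -2.7606e+11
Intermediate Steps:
J = 5/2 (J = (1/2)*5 = 5/2 ≈ 2.5000)
B(P) = 5*sqrt(P)/2
9682 + (-3596 + (B(6) + 7518)*(-1016 + 4913))*(-5242 - 4174) = 9682 + (-3596 + (5*sqrt(6)/2 + 7518)*(-1016 + 4913))*(-5242 - 4174) = 9682 + (-3596 + (7518 + 5*sqrt(6)/2)*3897)*(-9416) = 9682 + (-3596 + (29297646 + 19485*sqrt(6)/2))*(-9416) = 9682 + (29294050 + 19485*sqrt(6)/2)*(-9416) = 9682 + (-275832774800 - 91735380*sqrt(6)) = -275832765118 - 91735380*sqrt(6)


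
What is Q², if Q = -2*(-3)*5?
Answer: 900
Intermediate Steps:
Q = 30 (Q = 6*5 = 30)
Q² = 30² = 900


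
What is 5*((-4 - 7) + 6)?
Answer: -25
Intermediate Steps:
5*((-4 - 7) + 6) = 5*(-11 + 6) = 5*(-5) = -25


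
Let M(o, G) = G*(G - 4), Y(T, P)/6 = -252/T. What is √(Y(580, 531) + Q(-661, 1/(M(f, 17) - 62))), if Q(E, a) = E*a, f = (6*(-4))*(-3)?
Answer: I*√3595358085/23055 ≈ 2.6008*I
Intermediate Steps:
Y(T, P) = -1512/T (Y(T, P) = 6*(-252/T) = -1512/T)
f = 72 (f = -24*(-3) = 72)
M(o, G) = G*(-4 + G)
√(Y(580, 531) + Q(-661, 1/(M(f, 17) - 62))) = √(-1512/580 - 661/(17*(-4 + 17) - 62)) = √(-1512*1/580 - 661/(17*13 - 62)) = √(-378/145 - 661/(221 - 62)) = √(-378/145 - 661/159) = √(-155947/23055) = I*√3595358085/23055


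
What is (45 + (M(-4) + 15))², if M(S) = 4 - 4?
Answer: 3600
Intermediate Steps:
M(S) = 0
(45 + (M(-4) + 15))² = (45 + (0 + 15))² = (45 + 15)² = 60² = 3600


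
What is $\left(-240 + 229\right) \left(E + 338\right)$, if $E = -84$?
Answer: $-2794$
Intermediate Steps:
$\left(-240 + 229\right) \left(E + 338\right) = \left(-240 + 229\right) \left(-84 + 338\right) = \left(-11\right) 254 = -2794$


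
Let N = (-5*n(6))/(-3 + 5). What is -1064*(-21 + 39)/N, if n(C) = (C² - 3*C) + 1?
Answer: 2016/5 ≈ 403.20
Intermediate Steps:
n(C) = 1 + C² - 3*C
N = -95/2 (N = (-5*(1 + 6² - 3*6))/(-3 + 5) = -5*(1 + 36 - 18)/2 = -5*19*(½) = -95*½ = -95/2 ≈ -47.500)
-1064*(-21 + 39)/N = -1064/(-95/2/(-21 + 39)) = -1064/(-95/2/18) = -1064/((1/18)*(-95/2)) = -1064/(-95/36) = -1064*(-36/95) = 2016/5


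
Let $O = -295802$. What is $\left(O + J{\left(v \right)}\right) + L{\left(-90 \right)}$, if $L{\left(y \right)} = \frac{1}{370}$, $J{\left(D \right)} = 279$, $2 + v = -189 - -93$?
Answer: $- \frac{109343509}{370} \approx -2.9552 \cdot 10^{5}$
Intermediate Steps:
$v = -98$ ($v = -2 - 96 = -98$)
$L{\left(y \right)} = \frac{1}{370}$
$\left(O + J{\left(v \right)}\right) + L{\left(-90 \right)} = \left(-295802 + 279\right) + \frac{1}{370} = -295523 + \frac{1}{370} = - \frac{109343509}{370}$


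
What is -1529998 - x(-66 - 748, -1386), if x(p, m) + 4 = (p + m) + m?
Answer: -1526408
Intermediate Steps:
x(p, m) = -4 + p + 2*m (x(p, m) = -4 + ((p + m) + m) = -4 + ((m + p) + m) = -4 + (p + 2*m) = -4 + p + 2*m)
-1529998 - x(-66 - 748, -1386) = -1529998 - (-4 + (-66 - 748) + 2*(-1386)) = -1529998 - (-4 - 814 - 2772) = -1529998 - 1*(-3590) = -1529998 + 3590 = -1526408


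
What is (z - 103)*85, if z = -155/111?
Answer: -984980/111 ≈ -8873.7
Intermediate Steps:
z = -155/111 (z = -155*1/111 = -155/111 ≈ -1.3964)
(z - 103)*85 = (-155/111 - 103)*85 = -11588/111*85 = -984980/111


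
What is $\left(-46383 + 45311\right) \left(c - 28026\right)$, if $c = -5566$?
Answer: $36010624$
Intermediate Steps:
$\left(-46383 + 45311\right) \left(c - 28026\right) = \left(-46383 + 45311\right) \left(-5566 - 28026\right) = \left(-1072\right) \left(-33592\right) = 36010624$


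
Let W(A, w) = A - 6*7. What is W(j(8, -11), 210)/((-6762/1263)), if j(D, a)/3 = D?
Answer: 3789/1127 ≈ 3.3620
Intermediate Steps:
j(D, a) = 3*D
W(A, w) = -42 + A (W(A, w) = A - 42 = -42 + A)
W(j(8, -11), 210)/((-6762/1263)) = (-42 + 3*8)/((-6762/1263)) = (-42 + 24)/((-6762*1/1263)) = -18/(-2254/421) = -18*(-421/2254) = 3789/1127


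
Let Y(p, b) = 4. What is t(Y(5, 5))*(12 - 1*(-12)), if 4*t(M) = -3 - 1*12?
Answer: -90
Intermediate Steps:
t(M) = -15/4 (t(M) = (-3 - 1*12)/4 = (-3 - 12)/4 = (¼)*(-15) = -15/4)
t(Y(5, 5))*(12 - 1*(-12)) = -15*(12 - 1*(-12))/4 = -15*(12 + 12)/4 = -15/4*24 = -90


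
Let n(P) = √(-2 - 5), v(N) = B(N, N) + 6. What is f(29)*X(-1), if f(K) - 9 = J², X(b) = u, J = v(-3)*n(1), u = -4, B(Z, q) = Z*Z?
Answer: 6264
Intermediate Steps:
B(Z, q) = Z²
v(N) = 6 + N² (v(N) = N² + 6 = 6 + N²)
n(P) = I*√7 (n(P) = √(-7) = I*√7)
J = 15*I*√7 (J = (6 + (-3)²)*(I*√7) = (6 + 9)*(I*√7) = 15*(I*√7) = 15*I*√7 ≈ 39.686*I)
X(b) = -4
f(K) = -1566 (f(K) = 9 + (15*I*√7)² = 9 - 1575 = -1566)
f(29)*X(-1) = -1566*(-4) = 6264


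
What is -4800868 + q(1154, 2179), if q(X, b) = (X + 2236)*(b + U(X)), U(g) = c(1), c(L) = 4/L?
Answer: 2599502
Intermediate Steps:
U(g) = 4 (U(g) = 4/1 = 4*1 = 4)
q(X, b) = (4 + b)*(2236 + X) (q(X, b) = (X + 2236)*(b + 4) = (2236 + X)*(4 + b) = (4 + b)*(2236 + X))
-4800868 + q(1154, 2179) = -4800868 + (8944 + 4*1154 + 2236*2179 + 1154*2179) = -4800868 + (8944 + 4616 + 4872244 + 2514566) = -4800868 + 7400370 = 2599502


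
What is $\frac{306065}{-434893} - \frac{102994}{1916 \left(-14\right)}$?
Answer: $\frac{18290741041}{5832784916} \approx 3.1358$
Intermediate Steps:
$\frac{306065}{-434893} - \frac{102994}{1916 \left(-14\right)} = 306065 \left(- \frac{1}{434893}\right) - \frac{102994}{-26824} = - \frac{306065}{434893} - - \frac{51497}{13412} = - \frac{306065}{434893} + \frac{51497}{13412} = \frac{18290741041}{5832784916}$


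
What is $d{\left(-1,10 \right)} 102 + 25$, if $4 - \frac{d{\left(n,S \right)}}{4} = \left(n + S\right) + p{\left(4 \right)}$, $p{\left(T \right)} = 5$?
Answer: $-4055$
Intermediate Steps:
$d{\left(n,S \right)} = -4 - 4 S - 4 n$ ($d{\left(n,S \right)} = 16 - 4 \left(\left(n + S\right) + 5\right) = 16 - 4 \left(\left(S + n\right) + 5\right) = 16 - 4 \left(5 + S + n\right) = 16 - \left(20 + 4 S + 4 n\right) = -4 - 4 S - 4 n$)
$d{\left(-1,10 \right)} 102 + 25 = \left(-4 - 40 - -4\right) 102 + 25 = \left(-4 - 40 + 4\right) 102 + 25 = \left(-40\right) 102 + 25 = -4080 + 25 = -4055$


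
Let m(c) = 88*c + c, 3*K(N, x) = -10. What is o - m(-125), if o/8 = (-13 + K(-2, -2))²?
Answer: 119333/9 ≈ 13259.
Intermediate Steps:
K(N, x) = -10/3 (K(N, x) = (⅓)*(-10) = -10/3)
m(c) = 89*c
o = 19208/9 (o = 8*(-13 - 10/3)² = 8*(-49/3)² = 8*(2401/9) = 19208/9 ≈ 2134.2)
o - m(-125) = 19208/9 - 89*(-125) = 19208/9 - 1*(-11125) = 19208/9 + 11125 = 119333/9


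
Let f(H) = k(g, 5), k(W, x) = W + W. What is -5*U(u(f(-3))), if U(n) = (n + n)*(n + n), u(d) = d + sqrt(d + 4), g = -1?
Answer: -120 + 80*sqrt(2) ≈ -6.8629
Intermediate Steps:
k(W, x) = 2*W
f(H) = -2 (f(H) = 2*(-1) = -2)
u(d) = d + sqrt(4 + d)
U(n) = 4*n**2 (U(n) = (2*n)*(2*n) = 4*n**2)
-5*U(u(f(-3))) = -20*(-2 + sqrt(4 - 2))**2 = -20*(-2 + sqrt(2))**2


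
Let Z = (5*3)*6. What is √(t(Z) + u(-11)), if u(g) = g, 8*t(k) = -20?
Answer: 3*I*√6/2 ≈ 3.6742*I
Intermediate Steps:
Z = 90 (Z = 15*6 = 90)
t(k) = -5/2 (t(k) = (⅛)*(-20) = -5/2)
√(t(Z) + u(-11)) = √(-5/2 - 11) = √(-27/2) = 3*I*√6/2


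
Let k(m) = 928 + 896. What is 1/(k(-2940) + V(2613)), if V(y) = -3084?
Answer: -1/1260 ≈ -0.00079365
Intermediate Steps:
k(m) = 1824
1/(k(-2940) + V(2613)) = 1/(1824 - 3084) = 1/(-1260) = -1/1260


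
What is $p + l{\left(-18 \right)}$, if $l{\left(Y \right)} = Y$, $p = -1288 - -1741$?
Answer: $435$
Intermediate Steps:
$p = 453$ ($p = -1288 + 1741 = 453$)
$p + l{\left(-18 \right)} = 453 - 18 = 435$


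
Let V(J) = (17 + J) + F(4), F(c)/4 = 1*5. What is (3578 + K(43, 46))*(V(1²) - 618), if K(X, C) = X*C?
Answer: -3222480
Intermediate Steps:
K(X, C) = C*X
F(c) = 20 (F(c) = 4*(1*5) = 4*5 = 20)
V(J) = 37 + J (V(J) = (17 + J) + 20 = 37 + J)
(3578 + K(43, 46))*(V(1²) - 618) = (3578 + 46*43)*((37 + 1²) - 618) = (3578 + 1978)*((37 + 1) - 618) = 5556*(38 - 618) = 5556*(-580) = -3222480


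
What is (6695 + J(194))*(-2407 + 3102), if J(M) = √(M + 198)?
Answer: 4653025 + 9730*√2 ≈ 4.6668e+6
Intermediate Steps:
J(M) = √(198 + M)
(6695 + J(194))*(-2407 + 3102) = (6695 + √(198 + 194))*(-2407 + 3102) = (6695 + √392)*695 = (6695 + 14*√2)*695 = 4653025 + 9730*√2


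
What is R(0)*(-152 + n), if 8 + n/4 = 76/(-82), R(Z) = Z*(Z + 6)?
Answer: 0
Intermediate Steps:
R(Z) = Z*(6 + Z)
n = -1464/41 (n = -32 + 4*(76/(-82)) = -32 + 4*(76*(-1/82)) = -32 + 4*(-38/41) = -32 - 152/41 = -1464/41 ≈ -35.707)
R(0)*(-152 + n) = (0*(6 + 0))*(-152 - 1464/41) = (0*6)*(-7696/41) = 0*(-7696/41) = 0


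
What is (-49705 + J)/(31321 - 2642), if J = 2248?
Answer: -47457/28679 ≈ -1.6548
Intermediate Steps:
(-49705 + J)/(31321 - 2642) = (-49705 + 2248)/(31321 - 2642) = -47457/28679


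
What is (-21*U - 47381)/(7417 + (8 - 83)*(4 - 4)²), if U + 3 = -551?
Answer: -35747/7417 ≈ -4.8196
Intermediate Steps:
U = -554 (U = -3 - 551 = -554)
(-21*U - 47381)/(7417 + (8 - 83)*(4 - 4)²) = (-21*(-554) - 47381)/(7417 + (8 - 83)*(4 - 4)²) = (11634 - 47381)/(7417 - 75*0²) = -35747/(7417 - 75*0) = -35747/(7417 + 0) = -35747/7417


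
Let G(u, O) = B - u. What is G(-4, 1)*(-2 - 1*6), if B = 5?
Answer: -72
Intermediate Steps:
G(u, O) = 5 - u
G(-4, 1)*(-2 - 1*6) = (5 - 1*(-4))*(-2 - 1*6) = (5 + 4)*(-2 - 6) = 9*(-8) = -72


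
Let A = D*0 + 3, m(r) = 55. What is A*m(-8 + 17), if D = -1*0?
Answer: 165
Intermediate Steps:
D = 0
A = 3 (A = 0*0 + 3 = 0 + 3 = 3)
A*m(-8 + 17) = 3*55 = 165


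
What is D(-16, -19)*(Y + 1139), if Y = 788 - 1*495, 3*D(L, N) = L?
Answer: -22912/3 ≈ -7637.3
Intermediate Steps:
D(L, N) = L/3
Y = 293 (Y = 788 - 495 = 293)
D(-16, -19)*(Y + 1139) = ((⅓)*(-16))*(293 + 1139) = -16/3*1432 = -22912/3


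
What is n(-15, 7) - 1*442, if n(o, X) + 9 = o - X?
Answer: -473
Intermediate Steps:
n(o, X) = -9 + o - X (n(o, X) = -9 + (o - X) = -9 + o - X)
n(-15, 7) - 1*442 = (-9 - 15 - 1*7) - 1*442 = (-9 - 15 - 7) - 442 = -31 - 442 = -473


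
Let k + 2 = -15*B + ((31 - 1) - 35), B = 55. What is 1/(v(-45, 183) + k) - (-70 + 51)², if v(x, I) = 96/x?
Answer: -4516847/12512 ≈ -361.00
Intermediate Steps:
k = -832 (k = -2 + (-15*55 + ((31 - 1) - 35)) = -2 + (-825 + (30 - 35)) = -2 + (-825 - 5) = -2 - 830 = -832)
1/(v(-45, 183) + k) - (-70 + 51)² = 1/(96/(-45) - 832) - (-70 + 51)² = 1/(96*(-1/45) - 832) - 1*(-19)² = 1/(-32/15 - 832) - 1*361 = 1/(-12512/15) - 361 = -15/12512 - 361 = -4516847/12512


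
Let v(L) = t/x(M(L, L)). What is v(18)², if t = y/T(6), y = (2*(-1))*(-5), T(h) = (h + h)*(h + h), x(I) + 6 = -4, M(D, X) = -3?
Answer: 1/20736 ≈ 4.8225e-5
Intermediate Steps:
x(I) = -10 (x(I) = -6 - 4 = -10)
T(h) = 4*h² (T(h) = (2*h)*(2*h) = 4*h²)
y = 10 (y = -2*(-5) = 10)
t = 5/72 (t = 10/((4*6²)) = 10/((4*36)) = 10/144 = 10*(1/144) = 5/72 ≈ 0.069444)
v(L) = -1/144 (v(L) = (5/72)/(-10) = (5/72)*(-⅒) = -1/144)
v(18)² = (-1/144)² = 1/20736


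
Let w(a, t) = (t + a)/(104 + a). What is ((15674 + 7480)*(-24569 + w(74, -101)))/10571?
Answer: -50629798293/940819 ≈ -53815.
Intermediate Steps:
w(a, t) = (a + t)/(104 + a)
((15674 + 7480)*(-24569 + w(74, -101)))/10571 = ((15674 + 7480)*(-24569 + (74 - 101)/(104 + 74)))/10571 = (23154*(-24569 - 27/178))*(1/10571) = (23154*(-4373309/178))*(1/10571) = -50629798293/89*1/10571 = -50629798293/940819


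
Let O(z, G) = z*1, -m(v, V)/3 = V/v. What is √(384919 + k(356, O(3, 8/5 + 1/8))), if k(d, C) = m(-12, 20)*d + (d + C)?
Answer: √387058 ≈ 622.14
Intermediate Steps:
m(v, V) = -3*V/v
O(z, G) = z
k(d, C) = C + 6*d (k(d, C) = (-3*20/(-12))*d + (d + C) = (-3*20*(-1/12))*d + (C + d) = 5*d + (C + d) = C + 6*d)
√(384919 + k(356, O(3, 8/5 + 1/8))) = √(384919 + (3 + 6*356)) = √(384919 + (3 + 2136)) = √(384919 + 2139) = √387058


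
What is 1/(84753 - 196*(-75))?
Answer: 1/99453 ≈ 1.0055e-5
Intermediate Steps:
1/(84753 - 196*(-75)) = 1/(84753 + 14700) = 1/99453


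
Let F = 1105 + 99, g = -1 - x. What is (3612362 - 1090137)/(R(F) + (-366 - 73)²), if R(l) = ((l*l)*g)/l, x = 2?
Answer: 2522225/189109 ≈ 13.337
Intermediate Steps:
g = -3 (g = -1 - 1*2 = -1 - 2 = -3)
F = 1204
R(l) = -3*l (R(l) = ((l*l)*(-3))/l = (l²*(-3))/l = (-3*l²)/l = -3*l)
(3612362 - 1090137)/(R(F) + (-366 - 73)²) = (3612362 - 1090137)/(-3*1204 + (-366 - 73)²) = 2522225/(-3612 + (-439)²) = 2522225/(-3612 + 192721) = 2522225/189109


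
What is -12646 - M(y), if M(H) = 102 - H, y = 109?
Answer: -12639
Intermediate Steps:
-12646 - M(y) = -12646 - (102 - 1*109) = -12646 - (102 - 109) = -12646 - 1*(-7) = -12646 + 7 = -12639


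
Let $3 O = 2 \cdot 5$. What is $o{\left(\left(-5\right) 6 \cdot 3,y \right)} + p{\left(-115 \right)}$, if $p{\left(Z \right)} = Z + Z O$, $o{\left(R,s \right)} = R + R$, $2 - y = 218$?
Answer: $- \frac{2035}{3} \approx -678.33$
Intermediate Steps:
$y = -216$ ($y = 2 - 218 = -216$)
$O = \frac{10}{3}$ ($O = \frac{2 \cdot 5}{3} = \frac{1}{3} \cdot 10 = \frac{10}{3} \approx 3.3333$)
$o{\left(R,s \right)} = 2 R$
$p{\left(Z \right)} = \frac{13 Z}{3}$ ($p{\left(Z \right)} = Z + Z \frac{10}{3} = Z + \frac{10 Z}{3} = \frac{13 Z}{3}$)
$o{\left(\left(-5\right) 6 \cdot 3,y \right)} + p{\left(-115 \right)} = 2 \left(-5\right) 6 \cdot 3 + \frac{13}{3} \left(-115\right) = 2 \left(\left(-30\right) 3\right) - \frac{1495}{3} = 2 \left(-90\right) - \frac{1495}{3} = -180 - \frac{1495}{3} = - \frac{2035}{3}$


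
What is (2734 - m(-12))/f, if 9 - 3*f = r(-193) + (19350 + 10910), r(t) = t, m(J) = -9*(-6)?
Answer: -4020/15029 ≈ -0.26748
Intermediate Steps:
m(J) = 54
f = -30058/3 (f = 3 - (-193 + (19350 + 10910))/3 = 3 - (-193 + 30260)/3 = 3 - 1/3*30067 = 3 - 30067/3 = -30058/3 ≈ -10019.)
(2734 - m(-12))/f = (2734 - 1*54)/(-30058/3) = (2734 - 54)*(-3/30058) = 2680*(-3/30058) = -4020/15029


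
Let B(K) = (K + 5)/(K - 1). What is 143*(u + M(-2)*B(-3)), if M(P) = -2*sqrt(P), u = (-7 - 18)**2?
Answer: 89375 + 143*I*sqrt(2) ≈ 89375.0 + 202.23*I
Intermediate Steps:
B(K) = (5 + K)/(-1 + K)
u = 625 (u = (-25)**2 = 625)
143*(u + M(-2)*B(-3)) = 143*(625 + (-2*I*sqrt(2))*((5 - 3)/(-1 - 3))) = 143*(625 + (-2*I*sqrt(2))*(2/(-4))) = 143*(625 + (-2*I*sqrt(2))*(-1/4*2)) = 143*(625 - 2*I*sqrt(2)*(-1/2)) = 143*(625 + I*sqrt(2)) = 89375 + 143*I*sqrt(2)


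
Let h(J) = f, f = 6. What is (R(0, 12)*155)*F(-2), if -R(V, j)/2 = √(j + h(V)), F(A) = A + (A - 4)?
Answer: 7440*√2 ≈ 10522.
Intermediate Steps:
F(A) = -4 + 2*A (F(A) = A + (-4 + A) = -4 + 2*A)
h(J) = 6
R(V, j) = -2*√(6 + j) (R(V, j) = -2*√(j + 6) = -2*√(6 + j))
(R(0, 12)*155)*F(-2) = (-2*√(6 + 12)*155)*(-4 + 2*(-2)) = (-6*√2*155)*(-4 - 4) = (-6*√2*155)*(-8) = -930*√2*(-8) = 7440*√2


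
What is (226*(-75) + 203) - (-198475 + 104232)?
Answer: 77496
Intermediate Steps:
(226*(-75) + 203) - (-198475 + 104232) = (-16950 + 203) - 1*(-94243) = -16747 + 94243 = 77496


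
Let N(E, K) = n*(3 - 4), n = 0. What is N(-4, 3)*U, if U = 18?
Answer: 0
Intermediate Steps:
N(E, K) = 0 (N(E, K) = 0*(3 - 4) = 0*(-1) = 0)
N(-4, 3)*U = 0*18 = 0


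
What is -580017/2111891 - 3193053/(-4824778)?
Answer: 3944926631997/10189405235198 ≈ 0.38716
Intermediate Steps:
-580017/2111891 - 3193053/(-4824778) = -580017*1/2111891 - 3193053*(-1/4824778) = -580017/2111891 + 3193053/4824778 = 3944926631997/10189405235198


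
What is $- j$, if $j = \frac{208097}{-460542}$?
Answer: $\frac{208097}{460542} \approx 0.45185$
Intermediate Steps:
$j = - \frac{208097}{460542}$ ($j = 208097 \left(- \frac{1}{460542}\right) = - \frac{208097}{460542} \approx -0.45185$)
$- j = \left(-1\right) \left(- \frac{208097}{460542}\right) = \frac{208097}{460542}$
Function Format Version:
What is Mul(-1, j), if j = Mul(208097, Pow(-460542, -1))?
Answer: Rational(208097, 460542) ≈ 0.45185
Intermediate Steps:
j = Rational(-208097, 460542) (j = Mul(208097, Rational(-1, 460542)) = Rational(-208097, 460542) ≈ -0.45185)
Mul(-1, j) = Mul(-1, Rational(-208097, 460542)) = Rational(208097, 460542)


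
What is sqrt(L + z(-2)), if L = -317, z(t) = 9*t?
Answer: I*sqrt(335) ≈ 18.303*I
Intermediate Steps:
sqrt(L + z(-2)) = sqrt(-317 + 9*(-2)) = sqrt(-317 - 18) = sqrt(-335) = I*sqrt(335)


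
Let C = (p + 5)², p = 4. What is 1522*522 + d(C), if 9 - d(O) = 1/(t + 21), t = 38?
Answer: 46875086/59 ≈ 7.9449e+5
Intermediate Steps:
C = 81 (C = (4 + 5)² = 9² = 81)
d(O) = 530/59 (d(O) = 9 - 1/(38 + 21) = 9 - 1/59 = 530/59)
1522*522 + d(C) = 1522*522 + 530/59 = 794484 + 530/59 = 46875086/59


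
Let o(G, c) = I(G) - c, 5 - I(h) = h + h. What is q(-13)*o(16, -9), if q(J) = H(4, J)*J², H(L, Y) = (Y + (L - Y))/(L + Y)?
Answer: 1352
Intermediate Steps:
I(h) = 5 - 2*h (I(h) = 5 - (h + h) = 5 - 2*h)
H(L, Y) = L/(L + Y)
q(J) = 4*J²/(4 + J) (q(J) = (4/(4 + J))*J² = 4*J²/(4 + J))
o(G, c) = 5 - c - 2*G (o(G, c) = (5 - 2*G) - c = 5 - c - 2*G)
q(-13)*o(16, -9) = (4*(-13)²/(4 - 13))*(5 - 1*(-9) - 2*16) = (4*169/(-9))*(5 + 9 - 32) = (4*169*(-⅑))*(-18) = -676/9*(-18) = 1352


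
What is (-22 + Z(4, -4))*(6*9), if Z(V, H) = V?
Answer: -972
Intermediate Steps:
(-22 + Z(4, -4))*(6*9) = (-22 + 4)*(6*9) = -18*54 = -972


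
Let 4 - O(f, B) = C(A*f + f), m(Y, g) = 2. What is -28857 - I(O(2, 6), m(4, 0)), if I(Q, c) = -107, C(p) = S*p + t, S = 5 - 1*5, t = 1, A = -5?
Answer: -28750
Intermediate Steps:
S = 0 (S = 5 - 5 = 0)
C(p) = 1 (C(p) = 0*p + 1 = 0 + 1 = 1)
O(f, B) = 3 (O(f, B) = 4 - 1*1 = 4 - 1 = 3)
-28857 - I(O(2, 6), m(4, 0)) = -28857 - 1*(-107) = -28857 + 107 = -28750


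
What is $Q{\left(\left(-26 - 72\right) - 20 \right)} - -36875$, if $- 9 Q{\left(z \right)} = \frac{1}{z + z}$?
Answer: $\frac{78322501}{2124} \approx 36875.0$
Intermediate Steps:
$Q{\left(z \right)} = - \frac{1}{18 z}$ ($Q{\left(z \right)} = - \frac{1}{9 \left(z + z\right)} = - \frac{1}{9 \cdot 2 z} = - \frac{\frac{1}{2} \frac{1}{z}}{9} = - \frac{1}{18 z}$)
$Q{\left(\left(-26 - 72\right) - 20 \right)} - -36875 = - \frac{1}{18 \left(\left(-26 - 72\right) - 20\right)} - -36875 = - \frac{1}{18 \left(-98 - 20\right)} + 36875 = - \frac{1}{18 \left(-118\right)} + 36875 = \left(- \frac{1}{18}\right) \left(- \frac{1}{118}\right) + 36875 = \frac{1}{2124} + 36875 = \frac{78322501}{2124}$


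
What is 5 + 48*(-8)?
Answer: -379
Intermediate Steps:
5 + 48*(-8) = 5 - 384 = -379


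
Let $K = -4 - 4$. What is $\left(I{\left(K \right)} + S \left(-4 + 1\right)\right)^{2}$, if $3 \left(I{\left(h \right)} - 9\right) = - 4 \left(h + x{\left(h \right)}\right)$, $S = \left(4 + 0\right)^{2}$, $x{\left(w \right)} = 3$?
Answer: $\frac{9409}{9} \approx 1045.4$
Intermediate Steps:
$K = -8$
$S = 16$ ($S = 4^{2} = 16$)
$I{\left(h \right)} = 5 - \frac{4 h}{3}$ ($I{\left(h \right)} = 9 + \frac{\left(-4\right) \left(h + 3\right)}{3} = 9 + \frac{\left(-4\right) \left(3 + h\right)}{3} = 9 + \frac{-12 - 4 h}{3} = 9 - \left(4 + \frac{4 h}{3}\right) = 5 - \frac{4 h}{3}$)
$\left(I{\left(K \right)} + S \left(-4 + 1\right)\right)^{2} = \left(\left(5 - - \frac{32}{3}\right) + 16 \left(-4 + 1\right)\right)^{2} = \left(\left(5 + \frac{32}{3}\right) + 16 \left(-3\right)\right)^{2} = \left(\frac{47}{3} - 48\right)^{2} = \left(- \frac{97}{3}\right)^{2} = \frac{9409}{9}$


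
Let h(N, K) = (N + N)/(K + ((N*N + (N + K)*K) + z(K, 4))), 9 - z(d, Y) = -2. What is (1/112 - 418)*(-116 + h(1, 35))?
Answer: 3548811075/73192 ≈ 48486.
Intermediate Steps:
z(d, Y) = 11 (z(d, Y) = 9 - 1*(-2) = 9 + 2 = 11)
h(N, K) = 2*N/(11 + K + N**2 + K*(K + N)) (h(N, K) = (N + N)/(K + ((N*N + (N + K)*K) + 11)) = (2*N)/(K + ((N**2 + (K + N)*K) + 11)) = (2*N)/(K + ((N**2 + K*(K + N)) + 11)) = (2*N)/(K + (11 + N**2 + K*(K + N))) = (2*N)/(11 + K + N**2 + K*(K + N)) = 2*N/(11 + K + N**2 + K*(K + N)))
(1/112 - 418)*(-116 + h(1, 35)) = (1/112 - 418)*(-116 + 2*1/(11 + 35 + 35**2 + 1**2 + 35*1)) = (1/112 - 418)*(-116 + 2*1/(11 + 35 + 1225 + 1 + 35)) = -46815*(-116 + 2*1/1307)/112 = -46815*(-116 + 2*1*(1/1307))/112 = -46815*(-116 + 2/1307)/112 = -46815/112*(-151610/1307) = 3548811075/73192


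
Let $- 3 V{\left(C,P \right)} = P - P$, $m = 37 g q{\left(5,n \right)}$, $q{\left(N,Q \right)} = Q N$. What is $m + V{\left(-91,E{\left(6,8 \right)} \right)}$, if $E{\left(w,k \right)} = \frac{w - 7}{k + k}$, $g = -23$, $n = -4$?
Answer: $17020$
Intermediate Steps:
$q{\left(N,Q \right)} = N Q$
$E{\left(w,k \right)} = \frac{-7 + w}{2 k}$
$m = 17020$ ($m = 37 \left(-23\right) 5 \left(-4\right) = \left(-851\right) \left(-20\right) = 17020$)
$V{\left(C,P \right)} = 0$ ($V{\left(C,P \right)} = - \frac{P - P}{3} = \left(- \frac{1}{3}\right) 0 = 0$)
$m + V{\left(-91,E{\left(6,8 \right)} \right)} = 17020 + 0 = 17020$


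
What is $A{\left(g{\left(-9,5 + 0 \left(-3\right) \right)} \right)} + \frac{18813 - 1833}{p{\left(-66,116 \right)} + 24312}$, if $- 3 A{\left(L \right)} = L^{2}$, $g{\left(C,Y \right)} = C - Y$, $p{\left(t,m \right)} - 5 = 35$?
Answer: $- \frac{1180513}{18264} \approx -64.636$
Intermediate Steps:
$p{\left(t,m \right)} = 40$ ($p{\left(t,m \right)} = 5 + 35 = 40$)
$A{\left(L \right)} = - \frac{L^{2}}{3}$
$A{\left(g{\left(-9,5 + 0 \left(-3\right) \right)} \right)} + \frac{18813 - 1833}{p{\left(-66,116 \right)} + 24312} = - \frac{\left(-9 - \left(5 + 0 \left(-3\right)\right)\right)^{2}}{3} + \frac{18813 - 1833}{40 + 24312} = - \frac{\left(-9 - \left(5 + 0\right)\right)^{2}}{3} + \frac{16980}{24352} = - \frac{\left(-9 - 5\right)^{2}}{3} + 16980 \cdot \frac{1}{24352} = - \frac{\left(-9 - 5\right)^{2}}{3} + \frac{4245}{6088} = - \frac{\left(-14\right)^{2}}{3} + \frac{4245}{6088} = \left(- \frac{1}{3}\right) 196 + \frac{4245}{6088} = - \frac{196}{3} + \frac{4245}{6088} = - \frac{1180513}{18264}$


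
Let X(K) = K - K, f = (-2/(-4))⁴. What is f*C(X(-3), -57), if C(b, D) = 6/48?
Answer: 1/128 ≈ 0.0078125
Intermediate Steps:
f = 1/16 (f = (-2*(-¼))⁴ = (½)⁴ = 1/16 ≈ 0.062500)
X(K) = 0
C(b, D) = ⅛ (C(b, D) = 6*(1/48) = ⅛)
f*C(X(-3), -57) = (1/16)*(⅛) = 1/128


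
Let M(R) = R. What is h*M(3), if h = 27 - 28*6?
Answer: -423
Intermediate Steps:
h = -141 (h = 27 - 168 = -141)
h*M(3) = -141*3 = -423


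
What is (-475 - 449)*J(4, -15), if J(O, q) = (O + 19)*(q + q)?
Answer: 637560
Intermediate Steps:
J(O, q) = 2*q*(19 + O) (J(O, q) = (19 + O)*(2*q) = 2*q*(19 + O))
(-475 - 449)*J(4, -15) = (-475 - 449)*(2*(-15)*(19 + 4)) = -1848*(-15)*23 = -924*(-690) = 637560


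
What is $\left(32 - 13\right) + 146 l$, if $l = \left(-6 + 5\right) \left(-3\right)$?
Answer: $457$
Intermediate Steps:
$l = 3$ ($l = \left(-1\right) \left(-3\right) = 3$)
$\left(32 - 13\right) + 146 l = \left(32 - 13\right) + 146 \cdot 3 = \left(32 - 13\right) + 438 = 19 + 438 = 457$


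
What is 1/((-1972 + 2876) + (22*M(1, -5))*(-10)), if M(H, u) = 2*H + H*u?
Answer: 1/1564 ≈ 0.00063939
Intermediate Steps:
1/((-1972 + 2876) + (22*M(1, -5))*(-10)) = 1/((-1972 + 2876) + (22*(1*(2 - 5)))*(-10)) = 1/(904 + (22*(1*(-3)))*(-10)) = 1/(904 + (22*(-3))*(-10)) = 1/(904 - 66*(-10)) = 1/(904 + 660) = 1/1564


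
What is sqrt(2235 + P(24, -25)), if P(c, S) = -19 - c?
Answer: 4*sqrt(137) ≈ 46.819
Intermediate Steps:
sqrt(2235 + P(24, -25)) = sqrt(2235 + (-19 - 1*24)) = sqrt(2235 + (-19 - 24)) = sqrt(2235 - 43) = sqrt(2192) = 4*sqrt(137)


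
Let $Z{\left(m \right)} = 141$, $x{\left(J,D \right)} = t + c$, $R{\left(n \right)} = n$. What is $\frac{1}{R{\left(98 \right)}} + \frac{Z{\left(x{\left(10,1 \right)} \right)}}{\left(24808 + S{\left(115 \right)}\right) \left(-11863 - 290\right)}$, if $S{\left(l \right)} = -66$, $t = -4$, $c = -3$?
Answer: $\frac{25056309}{2455631129} \approx 0.010204$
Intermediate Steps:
$x{\left(J,D \right)} = -7$ ($x{\left(J,D \right)} = -4 - 3 = -7$)
$\frac{1}{R{\left(98 \right)}} + \frac{Z{\left(x{\left(10,1 \right)} \right)}}{\left(24808 + S{\left(115 \right)}\right) \left(-11863 - 290\right)} = \frac{1}{98} + \frac{141}{\left(24808 - 66\right) \left(-11863 - 290\right)} = \frac{1}{98} + \frac{141}{24742 \left(-11863 - 290\right)} = \frac{1}{98} + \frac{141}{24742 \left(-12153\right)} = \frac{1}{98} + \frac{141}{-300689526} = \frac{1}{98} + 141 \left(- \frac{1}{300689526}\right) = \frac{1}{98} - \frac{47}{100229842} = \frac{25056309}{2455631129}$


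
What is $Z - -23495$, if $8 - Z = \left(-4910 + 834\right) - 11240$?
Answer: $38819$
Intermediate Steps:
$Z = 15324$ ($Z = 8 - \left(\left(-4910 + 834\right) - 11240\right) = 8 - \left(-4076 - 11240\right) = 8 - -15316 = 8 + 15316 = 15324$)
$Z - -23495 = 15324 - -23495 = 15324 + 23495 = 38819$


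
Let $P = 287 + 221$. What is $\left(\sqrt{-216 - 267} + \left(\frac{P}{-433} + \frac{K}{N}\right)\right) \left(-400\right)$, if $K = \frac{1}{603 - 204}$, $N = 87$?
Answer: $\frac{7053508400}{15030729} - 400 i \sqrt{483} \approx 469.27 - 8790.9 i$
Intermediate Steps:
$P = 508$
$K = \frac{1}{399} \approx 0.0025063$
$\left(\sqrt{-216 - 267} + \left(\frac{P}{-433} + \frac{K}{N}\right)\right) \left(-400\right) = \left(\sqrt{-216 - 267} + \left(\frac{508}{-433} + \frac{1}{399 \cdot 87}\right)\right) \left(-400\right) = \left(\sqrt{-483} + \left(508 \left(- \frac{1}{433}\right) + \frac{1}{399} \cdot \frac{1}{87}\right)\right) \left(-400\right) = \left(i \sqrt{483} + \left(- \frac{508}{433} + \frac{1}{34713}\right)\right) \left(-400\right) = \left(i \sqrt{483} - \frac{17633771}{15030729}\right) \left(-400\right) = \left(- \frac{17633771}{15030729} + i \sqrt{483}\right) \left(-400\right) = \frac{7053508400}{15030729} - 400 i \sqrt{483}$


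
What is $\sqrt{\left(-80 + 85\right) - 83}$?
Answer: $i \sqrt{78} \approx 8.8318 i$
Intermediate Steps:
$\sqrt{\left(-80 + 85\right) - 83} = \sqrt{5 - 83} = \sqrt{-78} = i \sqrt{78}$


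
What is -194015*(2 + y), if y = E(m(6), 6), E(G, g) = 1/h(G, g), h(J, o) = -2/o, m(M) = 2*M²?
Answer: 194015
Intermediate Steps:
E(G, g) = -g/2 (E(G, g) = 1/(-2/g) = -g/2)
y = -3 (y = -½*6 = -3)
-194015*(2 + y) = -194015*(2 - 3) = -194015*(-1) = -38803*(-5) = 194015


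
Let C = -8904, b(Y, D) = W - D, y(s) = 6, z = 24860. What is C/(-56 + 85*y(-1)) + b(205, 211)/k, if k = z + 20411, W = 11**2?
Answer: -201566922/10276517 ≈ -19.614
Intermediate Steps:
W = 121
b(Y, D) = 121 - D
k = 45271 (k = 24860 + 20411 = 45271)
C/(-56 + 85*y(-1)) + b(205, 211)/k = -8904/(-56 + 85*6) + (121 - 1*211)/45271 = -8904/(-56 + 510) + (121 - 211)*(1/45271) = -8904/454 - 90*1/45271 = -8904*1/454 - 90/45271 = -4452/227 - 90/45271 = -201566922/10276517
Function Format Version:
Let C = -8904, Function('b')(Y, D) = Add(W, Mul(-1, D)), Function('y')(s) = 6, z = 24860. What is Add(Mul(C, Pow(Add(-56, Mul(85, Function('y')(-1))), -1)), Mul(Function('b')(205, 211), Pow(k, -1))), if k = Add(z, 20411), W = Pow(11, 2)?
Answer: Rational(-201566922, 10276517) ≈ -19.614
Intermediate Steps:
W = 121
Function('b')(Y, D) = Add(121, Mul(-1, D))
k = 45271 (k = Add(24860, 20411) = 45271)
Add(Mul(C, Pow(Add(-56, Mul(85, Function('y')(-1))), -1)), Mul(Function('b')(205, 211), Pow(k, -1))) = Add(Mul(-8904, Pow(Add(-56, Mul(85, 6)), -1)), Mul(Add(121, Mul(-1, 211)), Pow(45271, -1))) = Add(Mul(-8904, Pow(Add(-56, 510), -1)), Mul(Add(121, -211), Rational(1, 45271))) = Add(Mul(-8904, Pow(454, -1)), Mul(-90, Rational(1, 45271))) = Add(Mul(-8904, Rational(1, 454)), Rational(-90, 45271)) = Add(Rational(-4452, 227), Rational(-90, 45271)) = Rational(-201566922, 10276517)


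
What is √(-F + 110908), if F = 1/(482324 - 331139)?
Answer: √2535013533635115/151185 ≈ 333.03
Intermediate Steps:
F = 1/151185 ≈ 6.6144e-6
√(-F + 110908) = √(-1*1/151185 + 110908) = √(-1/151185 + 110908) = √(16767625979/151185) = √2535013533635115/151185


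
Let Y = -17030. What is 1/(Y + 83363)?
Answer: 1/66333 ≈ 1.5075e-5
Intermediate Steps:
1/(Y + 83363) = 1/(-17030 + 83363) = 1/66333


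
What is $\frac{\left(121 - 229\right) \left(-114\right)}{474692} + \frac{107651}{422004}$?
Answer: $\frac{14074195435}{50080480692} \approx 0.28103$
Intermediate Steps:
$\frac{\left(121 - 229\right) \left(-114\right)}{474692} + \frac{107651}{422004} = \left(-108\right) \left(-114\right) \frac{1}{474692} + 107651 \cdot \frac{1}{422004} = 12312 \cdot \frac{1}{474692} + \frac{107651}{422004} = \frac{3078}{118673} + \frac{107651}{422004} = \frac{14074195435}{50080480692}$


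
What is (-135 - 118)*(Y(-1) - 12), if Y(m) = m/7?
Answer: 21505/7 ≈ 3072.1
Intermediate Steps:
Y(m) = m/7 (Y(m) = m*(⅐) = m/7)
(-135 - 118)*(Y(-1) - 12) = (-135 - 118)*((⅐)*(-1) - 12) = -253*(-⅐ - 12) = -253*(-85/7) = 21505/7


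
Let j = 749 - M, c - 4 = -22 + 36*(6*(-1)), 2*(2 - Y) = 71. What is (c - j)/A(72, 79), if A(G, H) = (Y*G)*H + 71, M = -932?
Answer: 1915/190477 ≈ 0.010054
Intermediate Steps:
Y = -67/2 (Y = 2 - ½*71 = 2 - 71/2 = -67/2 ≈ -33.500)
c = -234 (c = 4 + (-22 + 36*(6*(-1))) = 4 + (-22 + 36*(-6)) = 4 + (-22 - 216) = 4 - 238 = -234)
j = 1681 (j = 749 - 1*(-932) = 749 + 932 = 1681)
A(G, H) = 71 - 67*G*H/2 (A(G, H) = (-67*G/2)*H + 71 = -67*G*H/2 + 71 = 71 - 67*G*H/2)
(c - j)/A(72, 79) = (-234 - 1*1681)/(71 - 67/2*72*79) = (-234 - 1681)/(71 - 190548) = -1915/(-190477) = -1915*(-1/190477) = 1915/190477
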